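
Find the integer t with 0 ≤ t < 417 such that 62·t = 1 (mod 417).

By the extended Euclidean algorithm:
417 = 6×62 + 45
62 = 1×45 + 17
45 = 2×17 + 11
17 = 1×11 + 6
11 = 1×6 + 5
6 = 1×5 + 1
5 = 5×1 + 0
gcd(62, 417) = 1, so the inverse exists.
Back-substitute for 1:
1 = 1×6 − 1×5
  = −1×11 + 2×6
  = 2×17 − 3×11
  = −3×45 + 8×17
  = 8×62 − 11×45
  = −11×417 + 74×62
So 62⁻¹ ≡ 74 (mod 417).

74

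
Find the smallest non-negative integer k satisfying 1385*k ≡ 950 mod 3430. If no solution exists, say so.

548

gcd(1385, 3430) = 5, and 5 | 950, so solutions exist.
Divide through by 5: 277*k = 190 (mod 686).
277⁻¹ ≡ 317 (mod 686).
k ≡ 317*190 ≡ 548 (mod 686).
The smallest non-negative solution is k = 548.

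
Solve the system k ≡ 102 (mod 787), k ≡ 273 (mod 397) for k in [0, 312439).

787⁻¹ mod 397: 787×170 ≡ 1 (mod 397), so 787⁻¹ ≡ 170.
k = 102 + 787×((273 − 102)×170 mod 397) = 102 + 787×89 = 70145.
Check: 70145 mod 787 = 102, 70145 mod 397 = 273. ✓

70145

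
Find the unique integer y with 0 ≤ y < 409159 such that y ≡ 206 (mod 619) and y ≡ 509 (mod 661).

619⁻¹ mod 661: 619*299 ≡ 1 (mod 661), so 619⁻¹ ≡ 299.
y = 206 + 619*((509 − 206)*299 mod 661) = 206 + 619*40 = 24966.

24966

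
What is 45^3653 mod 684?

657

By square-and-multiply:
3653 in binary is 111001000101, i.e. 3653 = 2048 + 1024 + 512 + 64 + 4 + 1.
45^1 ≡ 45 (mod 684)
45^2 ≡ 45^2 = 2025 ≡ 657 (mod 684)
45^4 ≡ 657^2 = 431649 ≡ 45 (mod 684)
45^8 ≡ 45^2 = 2025 ≡ 657 (mod 684)
45^16 ≡ 657^2 = 431649 ≡ 45 (mod 684)
45^32 ≡ 45^2 = 2025 ≡ 657 (mod 684)
45^64 ≡ 657^2 = 431649 ≡ 45 (mod 684)
45^128 ≡ 45^2 = 2025 ≡ 657 (mod 684)
45^256 ≡ 657^2 = 431649 ≡ 45 (mod 684)
45^512 ≡ 45^2 = 2025 ≡ 657 (mod 684)
45^1024 ≡ 657^2 = 431649 ≡ 45 (mod 684)
45^2048 ≡ 45^2 = 2025 ≡ 657 (mod 684)
45^3653 = 45^2048 · 45^1024 · 45^512 · 45^64 · 45^4 · 45^1 ≡ 657 · 45 · 657 · 45 · 45 · 45 (mod 684).
Accumulate the product:
657 · 45 = 29565 ≡ 153
153 · 657 = 100521 ≡ 657
657 · 45 = 29565 ≡ 153
153 · 45 = 6885 ≡ 45
45 · 45 = 2025 ≡ 657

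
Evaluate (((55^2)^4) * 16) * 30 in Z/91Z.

4

(55)^2 ≡ 22 (mod 91)
(22)^4 ≡ 22 (mod 91)
22 * 16 = 352 ≡ 79 (mod 91)
79 * 30 = 2370 ≡ 4 (mod 91)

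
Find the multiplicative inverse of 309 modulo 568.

Apply the Euclidean algorithm and back-substitute:
568 = 1*309 + 259
309 = 1*259 + 50
259 = 5*50 + 9
50 = 5*9 + 5
9 = 1*5 + 4
5 = 1*4 + 1
4 = 4*1 + 0
gcd(309, 568) = 1, so the inverse exists.
Back-substitute for 1:
1 = 1*5 − 1*4
  = −1*9 + 2*5
  = 2*50 − 11*9
  = −11*259 + 57*50
  = 57*309 − 68*259
  = −68*568 + 125*309
So 309⁻¹ ≡ 125 (mod 568).

125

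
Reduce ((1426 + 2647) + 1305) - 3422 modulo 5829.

1956

1426 + 2647 = 4073
4073 + 1305 = 5378
5378 - 3422 = 1956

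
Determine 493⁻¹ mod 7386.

By the extended Euclidean algorithm:
7386 = 14*493 + 484
493 = 1*484 + 9
484 = 53*9 + 7
9 = 1*7 + 2
7 = 3*2 + 1
2 = 2*1 + 0
gcd(493, 7386) = 1, so the inverse exists.
Back-substitute for 1:
1 = 1*7 − 3*2
  = −3*9 + 4*7
  = 4*484 − 215*9
  = −215*493 + 219*484
  = 219*7386 − 3281*493
So 493⁻¹ ≡ −3281 ≡ 4105 (mod 7386).

4105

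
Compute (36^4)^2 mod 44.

(36)^4 ≡ 4 (mod 44)
(4)^2 ≡ 16 (mod 44)

16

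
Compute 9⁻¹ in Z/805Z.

179

Run the extended Euclidean algorithm:
805 = 89×9 + 4
9 = 2×4 + 1
4 = 4×1 + 0
gcd(9, 805) = 1, so the inverse exists.
Bézout: 1 = −2×805 + 179×9.
So 9⁻¹ ≡ 179 (mod 805).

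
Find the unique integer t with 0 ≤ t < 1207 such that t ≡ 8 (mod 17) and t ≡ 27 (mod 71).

382

17⁻¹ mod 71: 17*46 ≡ 1 (mod 71), so 17⁻¹ ≡ 46.
t = 8 + 17*((27 − 8)*46 mod 71) = 8 + 17*22 = 382.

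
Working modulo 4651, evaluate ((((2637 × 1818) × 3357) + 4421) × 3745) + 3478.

3508

2637 × 1818 = 4794066 ≡ 3536 (mod 4651)
3536 × 3357 = 11870352 ≡ 1000 (mod 4651)
1000 + 4421 = 5421 ≡ 770 (mod 4651)
770 × 3745 = 2883650 ≡ 30 (mod 4651)
30 + 3478 = 3508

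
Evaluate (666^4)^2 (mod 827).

(666)^4 ≡ 437 (mod 827)
(437)^2 ≡ 759 (mod 827)

759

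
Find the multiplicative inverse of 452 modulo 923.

680

Run the extended Euclidean algorithm:
923 = 2×452 + 19
452 = 23×19 + 15
19 = 1×15 + 4
15 = 3×4 + 3
4 = 1×3 + 1
3 = 3×1 + 0
gcd(452, 923) = 1, so the inverse exists.
Back-substitute for 1:
1 = 1×4 − 1×3
  = −1×15 + 4×4
  = 4×19 − 5×15
  = −5×452 + 119×19
  = 119×923 − 243×452
So 452⁻¹ ≡ −243 ≡ 680 (mod 923).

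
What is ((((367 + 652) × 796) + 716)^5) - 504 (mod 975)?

367 + 652 = 1019 ≡ 44 (mod 975)
44 × 796 = 35024 ≡ 899 (mod 975)
899 + 716 = 1615 ≡ 640 (mod 975)
(640)^5 ≡ 100 (mod 975)
100 - 504 = -404 ≡ 571 (mod 975)

571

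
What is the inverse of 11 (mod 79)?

36

79 = 7*11 + 2
11 = 5*2 + 1
2 = 2*1 + 0
gcd(11, 79) = 1, so the inverse exists.
Back-substitute for 1:
1 = 1*11 − 5*2
  = −5*79 + 36*11
So 11⁻¹ ≡ 36 (mod 79).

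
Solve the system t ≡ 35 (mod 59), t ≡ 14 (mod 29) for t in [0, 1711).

59⁻¹ mod 29: 59*1 ≡ 1 (mod 29), so 59⁻¹ ≡ 1.
t = 35 + 59*((14 − 35)*1 mod 29) = 35 + 59*8 = 507.

507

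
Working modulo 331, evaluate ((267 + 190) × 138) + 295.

267 + 190 = 457 ≡ 126 (mod 331)
126 × 138 = 17388 ≡ 176 (mod 331)
176 + 295 = 471 ≡ 140 (mod 331)

140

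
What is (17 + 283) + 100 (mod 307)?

17 + 283 = 300
300 + 100 = 400 ≡ 93 (mod 307)

93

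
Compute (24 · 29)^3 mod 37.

27

24 · 29 = 696 ≡ 30 (mod 37)
(30)^3 ≡ 27 (mod 37)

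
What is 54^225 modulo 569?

203

225 in binary is 11100001, i.e. 225 = 128 + 64 + 32 + 1.
54^1 ≡ 54 (mod 569)
54^2 ≡ 54^2 = 2916 ≡ 71 (mod 569)
54^4 ≡ 71^2 = 5041 ≡ 489 (mod 569)
54^8 ≡ 489^2 = 239121 ≡ 141 (mod 569)
54^16 ≡ 141^2 = 19881 ≡ 535 (mod 569)
54^32 ≡ 535^2 = 286225 ≡ 18 (mod 569)
54^64 ≡ 18^2 = 324 (mod 569)
54^128 ≡ 324^2 = 104976 ≡ 280 (mod 569)
54^225 = 54^128 * 54^64 * 54^32 * 54^1 ≡ 280 * 324 * 18 * 54 (mod 569).
Accumulate the product:
280 * 324 = 90720 ≡ 249
249 * 18 = 4482 ≡ 499
499 * 54 = 26946 ≡ 203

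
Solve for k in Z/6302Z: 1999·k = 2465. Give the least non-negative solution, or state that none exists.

gcd(1999, 6302) = 1, so a unique solution mod 6302 exists.
1999⁻¹ ≡ 1529 (mod 6302).
k ≡ 1529·2465 ≡ 389 (mod 6302).

389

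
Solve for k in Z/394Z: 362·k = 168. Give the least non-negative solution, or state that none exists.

44

gcd(362, 394) = 2, and 2 | 168, so solutions exist.
Divide through by 2: 181·k ≡ 84 mod 197.
181⁻¹ ≡ 160 (mod 197).
k ≡ 160·84 ≡ 44 (mod 197).
The smallest non-negative solution is k = 44.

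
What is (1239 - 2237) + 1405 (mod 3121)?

1239 - 2237 = -998 ≡ 2123 (mod 3121)
2123 + 1405 = 3528 ≡ 407 (mod 3121)

407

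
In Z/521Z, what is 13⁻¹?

481

521 = 40×13 + 1
13 = 13×1 + 0
gcd(13, 521) = 1, so the inverse exists.
Bézout: 1 = 1×521 − 40×13.
So 13⁻¹ ≡ −40 ≡ 481 (mod 521).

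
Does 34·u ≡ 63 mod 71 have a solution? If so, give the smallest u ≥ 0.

gcd(34, 71) = 1, so a unique solution mod 71 exists.
34⁻¹ ≡ 23 (mod 71).
u ≡ 23·63 ≡ 29 (mod 71).

29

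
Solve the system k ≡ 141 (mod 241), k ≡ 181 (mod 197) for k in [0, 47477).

43521

241⁻¹ mod 197: 241×103 ≡ 1 (mod 197), so 241⁻¹ ≡ 103.
k = 141 + 241×((181 − 141)×103 mod 197) = 141 + 241×180 = 43521.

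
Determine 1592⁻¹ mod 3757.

1272

Run the extended Euclidean algorithm:
3757 = 2×1592 + 573
1592 = 2×573 + 446
573 = 1×446 + 127
446 = 3×127 + 65
127 = 1×65 + 62
65 = 1×62 + 3
62 = 20×3 + 2
3 = 1×2 + 1
2 = 2×1 + 0
gcd(1592, 3757) = 1, so the inverse exists.
Bézout: 1 = −539×3757 + 1272×1592.
So 1592⁻¹ ≡ 1272 (mod 3757).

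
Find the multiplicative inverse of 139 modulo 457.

217

By the extended Euclidean algorithm:
457 = 3*139 + 40
139 = 3*40 + 19
40 = 2*19 + 2
19 = 9*2 + 1
2 = 2*1 + 0
gcd(139, 457) = 1, so the inverse exists.
Bézout: 1 = −66*457 + 217*139.
So 139⁻¹ ≡ 217 (mod 457).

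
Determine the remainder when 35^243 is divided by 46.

35

243 in binary is 11110011, i.e. 243 = 128 + 64 + 32 + 16 + 2 + 1.
35^1 ≡ 35 (mod 46)
35^2 ≡ 35^2 = 1225 ≡ 29 (mod 46)
35^4 ≡ 29^2 = 841 ≡ 13 (mod 46)
35^8 ≡ 13^2 = 169 ≡ 31 (mod 46)
35^16 ≡ 31^2 = 961 ≡ 41 (mod 46)
35^32 ≡ 41^2 = 1681 ≡ 25 (mod 46)
35^64 ≡ 25^2 = 625 ≡ 27 (mod 46)
35^128 ≡ 27^2 = 729 ≡ 39 (mod 46)
35^243 = 35^128 · 35^64 · 35^32 · 35^16 · 35^2 · 35^1 ≡ 39 · 27 · 25 · 41 · 29 · 35 (mod 46).
Accumulate the product:
39 · 27 = 1053 ≡ 41
41 · 25 = 1025 ≡ 13
13 · 41 = 533 ≡ 27
27 · 29 = 783 ≡ 1
1 · 35 = 35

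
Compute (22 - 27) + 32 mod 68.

22 - 27 = -5 ≡ 63 (mod 68)
63 + 32 = 95 ≡ 27 (mod 68)

27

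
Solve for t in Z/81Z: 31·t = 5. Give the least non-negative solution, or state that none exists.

gcd(31, 81) = 1, so a unique solution mod 81 exists.
31⁻¹ ≡ 34 (mod 81).
t ≡ 34·5 ≡ 8 (mod 81).

8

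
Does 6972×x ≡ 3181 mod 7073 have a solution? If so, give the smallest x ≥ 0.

gcd(6972, 7073) = 1, so a unique solution mod 7073 exists.
6972⁻¹ ≡ 2381 (mod 7073).
x ≡ 2381×3181 ≡ 5851 (mod 7073).

5851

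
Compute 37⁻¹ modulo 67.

29

Run the extended Euclidean algorithm:
67 = 1·37 + 30
37 = 1·30 + 7
30 = 4·7 + 2
7 = 3·2 + 1
2 = 2·1 + 0
gcd(37, 67) = 1, so the inverse exists.
Bézout: 1 = −16·67 + 29·37.
So 37⁻¹ ≡ 29 (mod 67).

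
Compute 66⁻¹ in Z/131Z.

Run the extended Euclidean algorithm:
131 = 1*66 + 65
66 = 1*65 + 1
65 = 65*1 + 0
gcd(66, 131) = 1, so the inverse exists.
Back-substitute for 1:
1 = 1*66 − 1*65
  = −1*131 + 2*66
So 66⁻¹ ≡ 2 (mod 131).

2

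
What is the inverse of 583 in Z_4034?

3605

Apply the Euclidean algorithm and back-substitute:
4034 = 6*583 + 536
583 = 1*536 + 47
536 = 11*47 + 19
47 = 2*19 + 9
19 = 2*9 + 1
9 = 9*1 + 0
gcd(583, 4034) = 1, so the inverse exists.
Back-substitute for 1:
1 = 1*19 − 2*9
  = −2*47 + 5*19
  = 5*536 − 57*47
  = −57*583 + 62*536
  = 62*4034 − 429*583
So 583⁻¹ ≡ −429 ≡ 3605 (mod 4034).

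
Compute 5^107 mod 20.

5

107 in binary is 1101011, i.e. 107 = 64 + 32 + 8 + 2 + 1.
5^1 ≡ 5 (mod 20)
5^2 ≡ 5^2 = 25 ≡ 5 (mod 20)
5^4 ≡ 5^2 = 25 ≡ 5 (mod 20)
5^8 ≡ 5^2 = 25 ≡ 5 (mod 20)
5^16 ≡ 5^2 = 25 ≡ 5 (mod 20)
5^32 ≡ 5^2 = 25 ≡ 5 (mod 20)
5^64 ≡ 5^2 = 25 ≡ 5 (mod 20)
5^107 = 5^64 · 5^32 · 5^8 · 5^2 · 5^1 ≡ 5 · 5 · 5 · 5 · 5 (mod 20).
Accumulate the product:
5 · 5 = 25 ≡ 5
5 · 5 = 25 ≡ 5
5 · 5 = 25 ≡ 5
5 · 5 = 25 ≡ 5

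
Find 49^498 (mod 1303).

200

49^1 ≡ 49 (mod 1303)
49^2 ≡ 49^2 = 2401 ≡ 1098 (mod 1303)
49^4 ≡ 1098^2 = 1205604 ≡ 329 (mod 1303)
49^8 ≡ 329^2 = 108241 ≡ 92 (mod 1303)
49^16 ≡ 92^2 = 8464 ≡ 646 (mod 1303)
49^32 ≡ 646^2 = 417316 ≡ 356 (mod 1303)
49^64 ≡ 356^2 = 126736 ≡ 345 (mod 1303)
49^128 ≡ 345^2 = 119025 ≡ 452 (mod 1303)
49^256 ≡ 452^2 = 204304 ≡ 1036 (mod 1303)
49^498 = 49^256 * 49^128 * 49^64 * 49^32 * 49^16 * 49^2 ≡ 1036 * 452 * 345 * 356 * 646 * 1098 (mod 1303).
Accumulate the product:
1036 * 452 = 468272 ≡ 495
495 * 345 = 170775 ≡ 82
82 * 356 = 29192 ≡ 526
526 * 646 = 339796 ≡ 1016
1016 * 1098 = 1115568 ≡ 200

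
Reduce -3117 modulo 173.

170

-3117 = -19×173 + 170, so -3117 ≡ 170 (mod 173).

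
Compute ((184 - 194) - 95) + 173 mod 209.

184 - 194 = -10 ≡ 199 (mod 209)
199 - 95 = 104
104 + 173 = 277 ≡ 68 (mod 209)

68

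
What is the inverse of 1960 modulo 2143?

2143 = 1·1960 + 183
1960 = 10·183 + 130
183 = 1·130 + 53
130 = 2·53 + 24
53 = 2·24 + 5
24 = 4·5 + 4
5 = 1·4 + 1
4 = 4·1 + 0
gcd(1960, 2143) = 1, so the inverse exists.
Back-substitute for 1:
1 = 1·5 − 1·4
  = −1·24 + 5·5
  = 5·53 − 11·24
  = −11·130 + 27·53
  = 27·183 − 38·130
  = −38·1960 + 407·183
  = 407·2143 − 445·1960
So 1960⁻¹ ≡ −445 ≡ 1698 (mod 2143).

1698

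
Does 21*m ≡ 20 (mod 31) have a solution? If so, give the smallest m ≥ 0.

gcd(21, 31) = 1, so a unique solution mod 31 exists.
21⁻¹ ≡ 3 (mod 31).
m ≡ 3*20 ≡ 29 (mod 31).

29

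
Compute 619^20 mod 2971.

660

20 in binary is 10100, i.e. 20 = 16 + 4.
619^1 ≡ 619 (mod 2971)
619^2 ≡ 619^2 = 383161 ≡ 2873 (mod 2971)
619^4 ≡ 2873^2 = 8254129 ≡ 691 (mod 2971)
619^8 ≡ 691^2 = 477481 ≡ 2121 (mod 2971)
619^16 ≡ 2121^2 = 4498641 ≡ 547 (mod 2971)
619^20 = 619^16 × 619^4 ≡ 547 × 691 (mod 2971).
547 × 691 = 377977 ≡ 660 (mod 2971).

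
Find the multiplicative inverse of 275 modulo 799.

584

Run the extended Euclidean algorithm:
799 = 2·275 + 249
275 = 1·249 + 26
249 = 9·26 + 15
26 = 1·15 + 11
15 = 1·11 + 4
11 = 2·4 + 3
4 = 1·3 + 1
3 = 3·1 + 0
gcd(275, 799) = 1, so the inverse exists.
Bézout: 1 = 74·799 − 215·275.
So 275⁻¹ ≡ −215 ≡ 584 (mod 799).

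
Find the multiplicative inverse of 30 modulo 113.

49

Run the extended Euclidean algorithm:
113 = 3×30 + 23
30 = 1×23 + 7
23 = 3×7 + 2
7 = 3×2 + 1
2 = 2×1 + 0
gcd(30, 113) = 1, so the inverse exists.
Bézout: 1 = −13×113 + 49×30.
So 30⁻¹ ≡ 49 (mod 113).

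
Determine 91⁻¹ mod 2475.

By the extended Euclidean algorithm:
2475 = 27×91 + 18
91 = 5×18 + 1
18 = 18×1 + 0
gcd(91, 2475) = 1, so the inverse exists.
Bézout: 1 = −5×2475 + 136×91.
So 91⁻¹ ≡ 136 (mod 2475).

136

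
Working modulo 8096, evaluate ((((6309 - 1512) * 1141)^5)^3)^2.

6309 - 1512 = 4797
4797 * 1141 = 5473377 ≡ 481 (mod 8096)
(481)^5 ≡ 6753 (mod 8096)
(6753)^3 ≡ 6401 (mod 8096)
(6401)^2 ≡ 7041 (mod 8096)

7041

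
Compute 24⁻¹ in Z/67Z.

14

By the extended Euclidean algorithm:
67 = 2*24 + 19
24 = 1*19 + 5
19 = 3*5 + 4
5 = 1*4 + 1
4 = 4*1 + 0
gcd(24, 67) = 1, so the inverse exists.
Back-substitute for 1:
1 = 1*5 − 1*4
  = −1*19 + 4*5
  = 4*24 − 5*19
  = −5*67 + 14*24
So 24⁻¹ ≡ 14 (mod 67).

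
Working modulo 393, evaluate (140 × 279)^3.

168

140 × 279 = 39060 ≡ 153 (mod 393)
(153)^3 ≡ 168 (mod 393)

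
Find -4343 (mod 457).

227

-4343 = -10*457 + 227, so -4343 ≡ 227 (mod 457).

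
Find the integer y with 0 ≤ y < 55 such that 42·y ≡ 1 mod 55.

38

55 = 1·42 + 13
42 = 3·13 + 3
13 = 4·3 + 1
3 = 3·1 + 0
gcd(42, 55) = 1, so the inverse exists.
Back-substitute for 1:
1 = 1·13 − 4·3
  = −4·42 + 13·13
  = 13·55 − 17·42
So 42⁻¹ ≡ −17 ≡ 38 (mod 55).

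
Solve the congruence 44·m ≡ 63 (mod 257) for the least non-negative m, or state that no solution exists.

gcd(44, 257) = 1, so a unique solution mod 257 exists.
44⁻¹ ≡ 111 (mod 257).
m ≡ 111·63 ≡ 54 (mod 257).

54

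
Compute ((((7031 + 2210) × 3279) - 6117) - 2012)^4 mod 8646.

3334

7031 + 2210 = 9241 ≡ 595 (mod 8646)
595 × 3279 = 1951005 ≡ 5655 (mod 8646)
5655 - 6117 = -462 ≡ 8184 (mod 8646)
8184 - 2012 = 6172
(6172)^4 ≡ 3334 (mod 8646)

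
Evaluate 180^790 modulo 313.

790 in binary is 1100010110, i.e. 790 = 512 + 256 + 16 + 4 + 2.
180^1 ≡ 180 (mod 313)
180^2 ≡ 180^2 = 32400 ≡ 161 (mod 313)
180^4 ≡ 161^2 = 25921 ≡ 255 (mod 313)
180^8 ≡ 255^2 = 65025 ≡ 234 (mod 313)
180^16 ≡ 234^2 = 54756 ≡ 294 (mod 313)
180^32 ≡ 294^2 = 86436 ≡ 48 (mod 313)
180^64 ≡ 48^2 = 2304 ≡ 113 (mod 313)
180^128 ≡ 113^2 = 12769 ≡ 249 (mod 313)
180^256 ≡ 249^2 = 62001 ≡ 27 (mod 313)
180^512 ≡ 27^2 = 729 ≡ 103 (mod 313)
180^790 = 180^512 · 180^256 · 180^16 · 180^4 · 180^2 ≡ 103 · 27 · 294 · 255 · 161 (mod 313).
Accumulate the product:
103 · 27 = 2781 ≡ 277
277 · 294 = 81438 ≡ 58
58 · 255 = 14790 ≡ 79
79 · 161 = 12719 ≡ 199

199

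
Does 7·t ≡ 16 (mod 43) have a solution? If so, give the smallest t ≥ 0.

gcd(7, 43) = 1, so a unique solution mod 43 exists.
7⁻¹ ≡ 37 (mod 43).
t ≡ 37·16 ≡ 33 (mod 43).

33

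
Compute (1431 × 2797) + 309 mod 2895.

1926

1431 × 2797 = 4002507 ≡ 1617 (mod 2895)
1617 + 309 = 1926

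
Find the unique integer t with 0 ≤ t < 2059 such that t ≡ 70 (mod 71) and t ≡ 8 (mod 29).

1632

71⁻¹ mod 29: 71·9 ≡ 1 (mod 29), so 71⁻¹ ≡ 9.
t = 70 + 71·((8 − 70)·9 mod 29) = 70 + 71·22 = 1632.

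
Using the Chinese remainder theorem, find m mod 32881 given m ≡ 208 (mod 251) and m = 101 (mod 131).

26563

251⁻¹ mod 131: 251·119 ≡ 1 (mod 131), so 251⁻¹ ≡ 119.
m = 208 + 251·((101 − 208)·119 mod 131) = 208 + 251·105 = 26563.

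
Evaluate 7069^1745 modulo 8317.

4692

By square-and-multiply:
7069^1 ≡ 7069 (mod 8317)
7069^2 ≡ 7069^2 = 49970761 ≡ 2225 (mod 8317)
7069^4 ≡ 2225^2 = 4950625 ≡ 2010 (mod 8317)
7069^8 ≡ 2010^2 = 4040100 ≡ 6355 (mod 8317)
7069^16 ≡ 6355^2 = 40386025 ≡ 6990 (mod 8317)
7069^32 ≡ 6990^2 = 48860100 ≡ 6042 (mod 8317)
7069^64 ≡ 6042^2 = 36505764 ≡ 2451 (mod 8317)
7069^128 ≡ 2451^2 = 6007401 ≡ 2527 (mod 8317)
7069^256 ≡ 2527^2 = 6385729 ≡ 6590 (mod 8317)
7069^512 ≡ 6590^2 = 43428100 ≡ 5043 (mod 8317)
7069^1024 ≡ 5043^2 = 25431849 ≡ 6780 (mod 8317)
7069^1745 = 7069^1024 × 7069^512 × 7069^128 × 7069^64 × 7069^16 × 7069^1 ≡ 6780 × 5043 × 2527 × 2451 × 6990 × 7069 (mod 8317).
Accumulate the product:
6780 × 5043 = 34191540 ≡ 353
353 × 2527 = 892031 ≡ 2112
2112 × 2451 = 5176512 ≡ 3338
3338 × 6990 = 23332620 ≡ 3435
3435 × 7069 = 24282015 ≡ 4692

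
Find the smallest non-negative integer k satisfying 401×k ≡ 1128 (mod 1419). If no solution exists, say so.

615

gcd(401, 1419) = 1, so a unique solution mod 1419 exists.
401⁻¹ ≡ 1373 (mod 1419).
k ≡ 1373×1128 ≡ 615 (mod 1419).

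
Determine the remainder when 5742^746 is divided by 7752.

746 in binary is 1011101010, i.e. 746 = 512 + 128 + 64 + 32 + 8 + 2.
5742^1 ≡ 5742 (mod 7752)
5742^2 ≡ 5742^2 = 32970564 ≡ 1308 (mod 7752)
5742^4 ≡ 1308^2 = 1710864 ≡ 5424 (mod 7752)
5742^8 ≡ 5424^2 = 29419776 ≡ 936 (mod 7752)
5742^16 ≡ 936^2 = 876096 ≡ 120 (mod 7752)
5742^32 ≡ 120^2 = 14400 ≡ 6648 (mod 7752)
5742^64 ≡ 6648^2 = 44195904 ≡ 1752 (mod 7752)
5742^128 ≡ 1752^2 = 3069504 ≡ 7464 (mod 7752)
5742^256 ≡ 7464^2 = 55711296 ≡ 5424 (mod 7752)
5742^512 ≡ 5424^2 = 29419776 ≡ 936 (mod 7752)
5742^746 = 5742^512 · 5742^128 · 5742^64 · 5742^32 · 5742^8 · 5742^2 ≡ 936 · 7464 · 1752 · 6648 · 936 · 1308 (mod 7752).
Accumulate the product:
936 · 7464 = 6986304 ≡ 1752
1752 · 1752 = 3069504 ≡ 7464
7464 · 6648 = 49620672 ≡ 120
120 · 936 = 112320 ≡ 3792
3792 · 1308 = 4959936 ≡ 6408

6408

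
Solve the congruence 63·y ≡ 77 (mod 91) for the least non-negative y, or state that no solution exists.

gcd(63, 91) = 7, and 7 | 77, so solutions exist.
Divide through by 7: 9·y ≡ 11 mod 13.
9⁻¹ ≡ 3 (mod 13).
y ≡ 3·11 ≡ 7 (mod 13).
The smallest non-negative solution is y = 7.

7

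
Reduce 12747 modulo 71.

38

12747 = 179×71 + 38, so 12747 ≡ 38 (mod 71).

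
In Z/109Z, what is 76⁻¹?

Run the extended Euclidean algorithm:
109 = 1×76 + 33
76 = 2×33 + 10
33 = 3×10 + 3
10 = 3×3 + 1
3 = 3×1 + 0
gcd(76, 109) = 1, so the inverse exists.
Bézout: 1 = −23×109 + 33×76.
So 76⁻¹ ≡ 33 (mod 109).

33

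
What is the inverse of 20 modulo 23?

Apply the Euclidean algorithm and back-substitute:
23 = 1*20 + 3
20 = 6*3 + 2
3 = 1*2 + 1
2 = 2*1 + 0
gcd(20, 23) = 1, so the inverse exists.
Back-substitute for 1:
1 = 1*3 − 1*2
  = −1*20 + 7*3
  = 7*23 − 8*20
So 20⁻¹ ≡ −8 ≡ 15 (mod 23).

15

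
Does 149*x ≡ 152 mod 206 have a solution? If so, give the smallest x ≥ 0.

66

gcd(149, 206) = 1, so a unique solution mod 206 exists.
149⁻¹ ≡ 159 (mod 206).
x ≡ 159*152 ≡ 66 (mod 206).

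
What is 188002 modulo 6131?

4072

188002 = 30*6131 + 4072, so 188002 ≡ 4072 (mod 6131).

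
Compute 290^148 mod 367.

By square-and-multiply:
148 in binary is 10010100, i.e. 148 = 128 + 16 + 4.
290^1 ≡ 290 (mod 367)
290^2 ≡ 290^2 = 84100 ≡ 57 (mod 367)
290^4 ≡ 57^2 = 3249 ≡ 313 (mod 367)
290^8 ≡ 313^2 = 97969 ≡ 347 (mod 367)
290^16 ≡ 347^2 = 120409 ≡ 33 (mod 367)
290^32 ≡ 33^2 = 1089 ≡ 355 (mod 367)
290^64 ≡ 355^2 = 126025 ≡ 144 (mod 367)
290^128 ≡ 144^2 = 20736 ≡ 184 (mod 367)
290^148 = 290^128 · 290^16 · 290^4 ≡ 184 · 33 · 313 (mod 367).
Accumulate the product:
184 · 33 = 6072 ≡ 200
200 · 313 = 62600 ≡ 210

210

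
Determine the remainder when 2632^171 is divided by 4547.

160

Compute successive squares:
171 in binary is 10101011, i.e. 171 = 128 + 32 + 8 + 2 + 1.
2632^1 ≡ 2632 (mod 4547)
2632^2 ≡ 2632^2 = 6927424 ≡ 2343 (mod 4547)
2632^4 ≡ 2343^2 = 5489649 ≡ 1420 (mod 4547)
2632^8 ≡ 1420^2 = 2016400 ≡ 2079 (mod 4547)
2632^16 ≡ 2079^2 = 4322241 ≡ 2591 (mod 4547)
2632^32 ≡ 2591^2 = 6713281 ≡ 1909 (mod 4547)
2632^64 ≡ 1909^2 = 3644281 ≡ 2134 (mod 4547)
2632^128 ≡ 2134^2 = 4553956 ≡ 2409 (mod 4547)
2632^171 = 2632^128 * 2632^32 * 2632^8 * 2632^2 * 2632^1 ≡ 2409 * 1909 * 2079 * 2343 * 2632 (mod 4547).
Accumulate the product:
2409 * 1909 = 4598781 ≡ 1764
1764 * 2079 = 3667356 ≡ 2474
2474 * 2343 = 5796582 ≡ 3704
3704 * 2632 = 9748928 ≡ 160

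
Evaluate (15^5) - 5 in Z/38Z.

16

(15)^5 ≡ 21 (mod 38)
21 - 5 = 16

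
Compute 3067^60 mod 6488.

3067^1 ≡ 3067 (mod 6488)
3067^2 ≡ 3067^2 = 9406489 ≡ 5377 (mod 6488)
3067^4 ≡ 5377^2 = 28912129 ≡ 1601 (mod 6488)
3067^8 ≡ 1601^2 = 2563201 ≡ 441 (mod 6488)
3067^16 ≡ 441^2 = 194481 ≡ 6329 (mod 6488)
3067^32 ≡ 6329^2 = 40056241 ≡ 5817 (mod 6488)
3067^60 = 3067^32 * 3067^16 * 3067^8 * 3067^4 ≡ 5817 * 6329 * 441 * 1601 (mod 6488).
Accumulate the product:
5817 * 6329 = 36815793 ≡ 2881
2881 * 441 = 1270521 ≡ 5361
5361 * 1601 = 8582961 ≡ 5825

5825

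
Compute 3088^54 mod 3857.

54 in binary is 110110, i.e. 54 = 32 + 16 + 4 + 2.
3088^1 ≡ 3088 (mod 3857)
3088^2 ≡ 3088^2 = 9535744 ≡ 1240 (mod 3857)
3088^4 ≡ 1240^2 = 1537600 ≡ 2514 (mod 3857)
3088^8 ≡ 2514^2 = 6320196 ≡ 2430 (mod 3857)
3088^16 ≡ 2430^2 = 5904900 ≡ 3690 (mod 3857)
3088^32 ≡ 3690^2 = 13616100 ≡ 890 (mod 3857)
3088^54 = 3088^32 · 3088^16 · 3088^4 · 3088^2 ≡ 890 · 3690 · 2514 · 1240 (mod 3857).
Accumulate the product:
890 · 3690 = 3284100 ≡ 1793
1793 · 2514 = 4507602 ≡ 2626
2626 · 1240 = 3256240 ≡ 932

932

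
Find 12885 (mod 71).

34

12885 = 181·71 + 34, so 12885 ≡ 34 (mod 71).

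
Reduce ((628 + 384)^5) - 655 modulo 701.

628 + 384 = 1012 ≡ 311 (mod 701)
(311)^5 ≡ 151 (mod 701)
151 - 655 = -504 ≡ 197 (mod 701)

197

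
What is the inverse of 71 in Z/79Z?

69

79 = 1·71 + 8
71 = 8·8 + 7
8 = 1·7 + 1
7 = 7·1 + 0
gcd(71, 79) = 1, so the inverse exists.
Bézout: 1 = 9·79 − 10·71.
So 71⁻¹ ≡ −10 ≡ 69 (mod 79).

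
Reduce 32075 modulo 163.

32075 = 196×163 + 127, so 32075 ≡ 127 (mod 163).

127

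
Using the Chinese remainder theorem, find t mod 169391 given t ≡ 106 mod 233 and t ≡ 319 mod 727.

233⁻¹ mod 727: 233·649 ≡ 1 (mod 727), so 233⁻¹ ≡ 649.
t = 106 + 233·((319 − 106)·649 mod 727) = 106 + 233·107 = 25037.

25037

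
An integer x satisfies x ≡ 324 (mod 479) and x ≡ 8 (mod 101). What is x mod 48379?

479⁻¹ mod 101: 479·66 ≡ 1 (mod 101), so 479⁻¹ ≡ 66.
x = 324 + 479·((8 − 324)·66 mod 101) = 324 + 479·51 = 24753.
Check: 24753 mod 479 = 324, 24753 mod 101 = 8. ✓

24753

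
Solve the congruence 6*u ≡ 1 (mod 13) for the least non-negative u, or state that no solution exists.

gcd(6, 13) = 1, so a unique solution mod 13 exists.
6⁻¹ ≡ 11 (mod 13).
u ≡ 11*1 ≡ 11 (mod 13).

11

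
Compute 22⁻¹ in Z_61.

61 = 2·22 + 17
22 = 1·17 + 5
17 = 3·5 + 2
5 = 2·2 + 1
2 = 2·1 + 0
gcd(22, 61) = 1, so the inverse exists.
Bézout: 1 = −9·61 + 25·22.
So 22⁻¹ ≡ 25 (mod 61).

25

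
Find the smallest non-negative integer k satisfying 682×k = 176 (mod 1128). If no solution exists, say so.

gcd(682, 1128) = 2, and 2 | 176, so solutions exist.
Divide through by 2: 341×k = 88 (mod 564).
341⁻¹ ≡ 521 (mod 564).
k ≡ 521×88 ≡ 164 (mod 564).
The smallest non-negative solution is k = 164.

164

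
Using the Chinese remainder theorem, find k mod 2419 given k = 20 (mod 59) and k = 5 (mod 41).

374

59⁻¹ mod 41: 59×16 ≡ 1 (mod 41), so 59⁻¹ ≡ 16.
k = 20 + 59×((5 − 20)×16 mod 41) = 20 + 59×6 = 374.
Check: 374 mod 59 = 20, 374 mod 41 = 5. ✓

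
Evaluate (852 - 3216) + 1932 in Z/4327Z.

852 - 3216 = -2364 ≡ 1963 (mod 4327)
1963 + 1932 = 3895

3895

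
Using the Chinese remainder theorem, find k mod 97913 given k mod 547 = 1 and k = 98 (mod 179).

547⁻¹ mod 179: 547*18 ≡ 1 (mod 179), so 547⁻¹ ≡ 18.
k = 1 + 547*((98 − 1)*18 mod 179) = 1 + 547*135 = 73846.

73846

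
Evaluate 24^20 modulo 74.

24^1 ≡ 24 (mod 74)
24^2 ≡ 24^2 = 576 ≡ 58 (mod 74)
24^4 ≡ 58^2 = 3364 ≡ 34 (mod 74)
24^8 ≡ 34^2 = 1156 ≡ 46 (mod 74)
24^16 ≡ 46^2 = 2116 ≡ 44 (mod 74)
24^20 = 24^16 × 24^4 ≡ 44 × 34 (mod 74).
44 × 34 = 1496 ≡ 16 (mod 74).

16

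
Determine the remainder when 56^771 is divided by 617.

561

By square-and-multiply:
771 in binary is 1100000011, i.e. 771 = 512 + 256 + 2 + 1.
56^1 ≡ 56 (mod 617)
56^2 ≡ 56^2 = 3136 ≡ 51 (mod 617)
56^4 ≡ 51^2 = 2601 ≡ 133 (mod 617)
56^8 ≡ 133^2 = 17689 ≡ 413 (mod 617)
56^16 ≡ 413^2 = 170569 ≡ 277 (mod 617)
56^32 ≡ 277^2 = 76729 ≡ 221 (mod 617)
56^64 ≡ 221^2 = 48841 ≡ 98 (mod 617)
56^128 ≡ 98^2 = 9604 ≡ 349 (mod 617)
56^256 ≡ 349^2 = 121801 ≡ 252 (mod 617)
56^512 ≡ 252^2 = 63504 ≡ 570 (mod 617)
56^771 = 56^512 × 56^256 × 56^2 × 56^1 ≡ 570 × 252 × 51 × 56 (mod 617).
Accumulate the product:
570 × 252 = 143640 ≡ 496
496 × 51 = 25296 ≡ 616
616 × 56 = 34496 ≡ 561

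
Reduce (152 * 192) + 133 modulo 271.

152 * 192 = 29184 ≡ 187 (mod 271)
187 + 133 = 320 ≡ 49 (mod 271)

49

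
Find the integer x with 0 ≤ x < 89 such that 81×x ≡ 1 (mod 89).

11

Apply the Euclidean algorithm and back-substitute:
89 = 1·81 + 8
81 = 10·8 + 1
8 = 8·1 + 0
gcd(81, 89) = 1, so the inverse exists.
Back-substitute for 1:
1 = 1·81 − 10·8
  = −10·89 + 11·81
So 81⁻¹ ≡ 11 (mod 89).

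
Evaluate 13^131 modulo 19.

Using repeated squaring:
131 in binary is 10000011, i.e. 131 = 128 + 2 + 1.
13^1 ≡ 13 (mod 19)
13^2 ≡ 13^2 = 169 ≡ 17 (mod 19)
13^4 ≡ 17^2 = 289 ≡ 4 (mod 19)
13^8 ≡ 4^2 = 16 (mod 19)
13^16 ≡ 16^2 = 256 ≡ 9 (mod 19)
13^32 ≡ 9^2 = 81 ≡ 5 (mod 19)
13^64 ≡ 5^2 = 25 ≡ 6 (mod 19)
13^128 ≡ 6^2 = 36 ≡ 17 (mod 19)
13^131 = 13^128 * 13^2 * 13^1 ≡ 17 * 17 * 13 (mod 19).
Accumulate the product:
17 * 17 = 289 ≡ 4
4 * 13 = 52 ≡ 14

14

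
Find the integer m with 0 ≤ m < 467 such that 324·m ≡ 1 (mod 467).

209

467 = 1*324 + 143
324 = 2*143 + 38
143 = 3*38 + 29
38 = 1*29 + 9
29 = 3*9 + 2
9 = 4*2 + 1
2 = 2*1 + 0
gcd(324, 467) = 1, so the inverse exists.
Back-substitute for 1:
1 = 1*9 − 4*2
  = −4*29 + 13*9
  = 13*38 − 17*29
  = −17*143 + 64*38
  = 64*324 − 145*143
  = −145*467 + 209*324
So 324⁻¹ ≡ 209 (mod 467).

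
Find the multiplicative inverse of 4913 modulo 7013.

1259

By the extended Euclidean algorithm:
7013 = 1·4913 + 2100
4913 = 2·2100 + 713
2100 = 2·713 + 674
713 = 1·674 + 39
674 = 17·39 + 11
39 = 3·11 + 6
11 = 1·6 + 5
6 = 1·5 + 1
5 = 5·1 + 0
gcd(4913, 7013) = 1, so the inverse exists.
Bézout: 1 = −882·7013 + 1259·4913.
So 4913⁻¹ ≡ 1259 (mod 7013).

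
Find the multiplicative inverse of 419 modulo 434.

405

434 = 1·419 + 15
419 = 27·15 + 14
15 = 1·14 + 1
14 = 14·1 + 0
gcd(419, 434) = 1, so the inverse exists.
Back-substitute for 1:
1 = 1·15 − 1·14
  = −1·419 + 28·15
  = 28·434 − 29·419
So 419⁻¹ ≡ −29 ≡ 405 (mod 434).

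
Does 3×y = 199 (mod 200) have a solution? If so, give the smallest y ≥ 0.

133

gcd(3, 200) = 1, so a unique solution mod 200 exists.
3⁻¹ ≡ 67 (mod 200).
y ≡ 67×199 ≡ 133 (mod 200).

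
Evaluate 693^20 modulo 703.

20 in binary is 10100, i.e. 20 = 16 + 4.
693^1 ≡ 693 (mod 703)
693^2 ≡ 693^2 = 480249 ≡ 100 (mod 703)
693^4 ≡ 100^2 = 10000 ≡ 158 (mod 703)
693^8 ≡ 158^2 = 24964 ≡ 359 (mod 703)
693^16 ≡ 359^2 = 128881 ≡ 232 (mod 703)
693^20 = 693^16 × 693^4 ≡ 232 × 158 (mod 703).
232 × 158 = 36656 ≡ 100 (mod 703).

100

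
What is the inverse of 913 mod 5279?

451

By the extended Euclidean algorithm:
5279 = 5×913 + 714
913 = 1×714 + 199
714 = 3×199 + 117
199 = 1×117 + 82
117 = 1×82 + 35
82 = 2×35 + 12
35 = 2×12 + 11
12 = 1×11 + 1
11 = 11×1 + 0
gcd(913, 5279) = 1, so the inverse exists.
Back-substitute for 1:
1 = 1×12 − 1×11
  = −1×35 + 3×12
  = 3×82 − 7×35
  = −7×117 + 10×82
  = 10×199 − 17×117
  = −17×714 + 61×199
  = 61×913 − 78×714
  = −78×5279 + 451×913
So 913⁻¹ ≡ 451 (mod 5279).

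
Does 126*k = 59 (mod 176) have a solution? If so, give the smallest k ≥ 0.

no solution

gcd(126, 176) = 2, and 2 does not divide 59.
So the congruence has no solution.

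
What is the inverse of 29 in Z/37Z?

23

By the extended Euclidean algorithm:
37 = 1×29 + 8
29 = 3×8 + 5
8 = 1×5 + 3
5 = 1×3 + 2
3 = 1×2 + 1
2 = 2×1 + 0
gcd(29, 37) = 1, so the inverse exists.
Back-substitute for 1:
1 = 1×3 − 1×2
  = −1×5 + 2×3
  = 2×8 − 3×5
  = −3×29 + 11×8
  = 11×37 − 14×29
So 29⁻¹ ≡ −14 ≡ 23 (mod 37).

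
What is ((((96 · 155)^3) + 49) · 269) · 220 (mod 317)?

248

96 · 155 = 14880 ≡ 298 (mod 317)
(298)^3 ≡ 115 (mod 317)
115 + 49 = 164
164 · 269 = 44116 ≡ 53 (mod 317)
53 · 220 = 11660 ≡ 248 (mod 317)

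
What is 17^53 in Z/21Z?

5

Compute successive squares:
53 in binary is 110101, i.e. 53 = 32 + 16 + 4 + 1.
17^1 ≡ 17 (mod 21)
17^2 ≡ 17^2 = 289 ≡ 16 (mod 21)
17^4 ≡ 16^2 = 256 ≡ 4 (mod 21)
17^8 ≡ 4^2 = 16 (mod 21)
17^16 ≡ 16^2 = 256 ≡ 4 (mod 21)
17^32 ≡ 4^2 = 16 (mod 21)
17^53 = 17^32 × 17^16 × 17^4 × 17^1 ≡ 16 × 4 × 4 × 17 (mod 21).
Accumulate the product:
16 × 4 = 64 ≡ 1
1 × 4 = 4
4 × 17 = 68 ≡ 5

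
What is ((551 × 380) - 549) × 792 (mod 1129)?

551 × 380 = 209380 ≡ 515 (mod 1129)
515 - 549 = -34 ≡ 1095 (mod 1129)
1095 × 792 = 867240 ≡ 168 (mod 1129)

168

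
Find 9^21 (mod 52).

1

9^1 ≡ 9 (mod 52)
9^2 ≡ 9^2 = 81 ≡ 29 (mod 52)
9^4 ≡ 29^2 = 841 ≡ 9 (mod 52)
9^8 ≡ 9^2 = 81 ≡ 29 (mod 52)
9^16 ≡ 29^2 = 841 ≡ 9 (mod 52)
9^21 = 9^16 × 9^4 × 9^1 ≡ 9 × 9 × 9 (mod 52).
Accumulate the product:
9 × 9 = 81 ≡ 29
29 × 9 = 261 ≡ 1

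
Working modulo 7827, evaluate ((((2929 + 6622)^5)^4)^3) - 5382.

37

2929 + 6622 = 9551 ≡ 1724 (mod 7827)
(1724)^5 ≡ 2939 (mod 7827)
(2939)^4 ≡ 3109 (mod 7827)
(3109)^3 ≡ 5419 (mod 7827)
5419 - 5382 = 37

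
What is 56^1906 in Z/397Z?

105

1906 in binary is 11101110010, i.e. 1906 = 1024 + 512 + 256 + 64 + 32 + 16 + 2.
56^1 ≡ 56 (mod 397)
56^2 ≡ 56^2 = 3136 ≡ 357 (mod 397)
56^4 ≡ 357^2 = 127449 ≡ 12 (mod 397)
56^8 ≡ 12^2 = 144 (mod 397)
56^16 ≡ 144^2 = 20736 ≡ 92 (mod 397)
56^32 ≡ 92^2 = 8464 ≡ 127 (mod 397)
56^64 ≡ 127^2 = 16129 ≡ 249 (mod 397)
56^128 ≡ 249^2 = 62001 ≡ 69 (mod 397)
56^256 ≡ 69^2 = 4761 ≡ 394 (mod 397)
56^512 ≡ 394^2 = 155236 ≡ 9 (mod 397)
56^1024 ≡ 9^2 = 81 (mod 397)
56^1906 = 56^1024 * 56^512 * 56^256 * 56^64 * 56^32 * 56^16 * 56^2 ≡ 81 * 9 * 394 * 249 * 127 * 92 * 357 (mod 397).
Accumulate the product:
81 * 9 = 729 ≡ 332
332 * 394 = 130808 ≡ 195
195 * 249 = 48555 ≡ 121
121 * 127 = 15367 ≡ 281
281 * 92 = 25852 ≡ 47
47 * 357 = 16779 ≡ 105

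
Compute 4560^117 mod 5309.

1297

Compute successive squares:
4560^1 ≡ 4560 (mod 5309)
4560^2 ≡ 4560^2 = 20793600 ≡ 3556 (mod 5309)
4560^4 ≡ 3556^2 = 12645136 ≡ 4407 (mod 5309)
4560^8 ≡ 4407^2 = 19421649 ≡ 1327 (mod 5309)
4560^16 ≡ 1327^2 = 1760929 ≡ 3650 (mod 5309)
4560^32 ≡ 3650^2 = 13322500 ≡ 2219 (mod 5309)
4560^64 ≡ 2219^2 = 4923961 ≡ 2518 (mod 5309)
4560^117 = 4560^64 × 4560^32 × 4560^16 × 4560^4 × 4560^1 ≡ 2518 × 2219 × 3650 × 4407 × 4560 (mod 5309).
Accumulate the product:
2518 × 2219 = 5587442 ≡ 2374
2374 × 3650 = 8665100 ≡ 812
812 × 4407 = 3578484 ≡ 218
218 × 4560 = 994080 ≡ 1297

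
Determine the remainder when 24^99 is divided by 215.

Compute successive squares:
99 in binary is 1100011, i.e. 99 = 64 + 32 + 2 + 1.
24^1 ≡ 24 (mod 215)
24^2 ≡ 24^2 = 576 ≡ 146 (mod 215)
24^4 ≡ 146^2 = 21316 ≡ 31 (mod 215)
24^8 ≡ 31^2 = 961 ≡ 101 (mod 215)
24^16 ≡ 101^2 = 10201 ≡ 96 (mod 215)
24^32 ≡ 96^2 = 9216 ≡ 186 (mod 215)
24^64 ≡ 186^2 = 34596 ≡ 196 (mod 215)
24^99 = 24^64 × 24^32 × 24^2 × 24^1 ≡ 196 × 186 × 146 × 24 (mod 215).
Accumulate the product:
196 × 186 = 36456 ≡ 121
121 × 146 = 17666 ≡ 36
36 × 24 = 864 ≡ 4

4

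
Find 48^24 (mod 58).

52

24 in binary is 11000, i.e. 24 = 16 + 8.
48^1 ≡ 48 (mod 58)
48^2 ≡ 48^2 = 2304 ≡ 42 (mod 58)
48^4 ≡ 42^2 = 1764 ≡ 24 (mod 58)
48^8 ≡ 24^2 = 576 ≡ 54 (mod 58)
48^16 ≡ 54^2 = 2916 ≡ 16 (mod 58)
48^24 = 48^16 × 48^8 ≡ 16 × 54 (mod 58).
16 × 54 = 864 ≡ 52 (mod 58).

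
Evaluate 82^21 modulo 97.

28

Using repeated squaring:
21 in binary is 10101, i.e. 21 = 16 + 4 + 1.
82^1 ≡ 82 (mod 97)
82^2 ≡ 82^2 = 6724 ≡ 31 (mod 97)
82^4 ≡ 31^2 = 961 ≡ 88 (mod 97)
82^8 ≡ 88^2 = 7744 ≡ 81 (mod 97)
82^16 ≡ 81^2 = 6561 ≡ 62 (mod 97)
82^21 = 82^16 · 82^4 · 82^1 ≡ 62 · 88 · 82 (mod 97).
Accumulate the product:
62 · 88 = 5456 ≡ 24
24 · 82 = 1968 ≡ 28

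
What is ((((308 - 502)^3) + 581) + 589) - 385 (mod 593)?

417

308 - 502 = -194 ≡ 399 (mod 593)
(399)^3 ≡ 225 (mod 593)
225 + 581 = 806 ≡ 213 (mod 593)
213 + 589 = 802 ≡ 209 (mod 593)
209 - 385 = -176 ≡ 417 (mod 593)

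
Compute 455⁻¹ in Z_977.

627

Run the extended Euclidean algorithm:
977 = 2*455 + 67
455 = 6*67 + 53
67 = 1*53 + 14
53 = 3*14 + 11
14 = 1*11 + 3
11 = 3*3 + 2
3 = 1*2 + 1
2 = 2*1 + 0
gcd(455, 977) = 1, so the inverse exists.
Back-substitute for 1:
1 = 1*3 − 1*2
  = −1*11 + 4*3
  = 4*14 − 5*11
  = −5*53 + 19*14
  = 19*67 − 24*53
  = −24*455 + 163*67
  = 163*977 − 350*455
So 455⁻¹ ≡ −350 ≡ 627 (mod 977).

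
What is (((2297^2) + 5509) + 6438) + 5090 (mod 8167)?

(2297)^2 ≡ 327 (mod 8167)
327 + 5509 = 5836
5836 + 6438 = 12274 ≡ 4107 (mod 8167)
4107 + 5090 = 9197 ≡ 1030 (mod 8167)

1030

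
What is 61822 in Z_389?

61822 = 158·389 + 360, so 61822 ≡ 360 (mod 389).

360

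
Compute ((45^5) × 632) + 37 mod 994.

(45)^5 ≡ 971 (mod 994)
971 × 632 = 613672 ≡ 374 (mod 994)
374 + 37 = 411

411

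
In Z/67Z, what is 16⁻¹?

21

67 = 4×16 + 3
16 = 5×3 + 1
3 = 3×1 + 0
gcd(16, 67) = 1, so the inverse exists.
Bézout: 1 = −5×67 + 21×16.
So 16⁻¹ ≡ 21 (mod 67).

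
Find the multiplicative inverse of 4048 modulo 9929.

3353

By the extended Euclidean algorithm:
9929 = 2·4048 + 1833
4048 = 2·1833 + 382
1833 = 4·382 + 305
382 = 1·305 + 77
305 = 3·77 + 74
77 = 1·74 + 3
74 = 24·3 + 2
3 = 1·2 + 1
2 = 2·1 + 0
gcd(4048, 9929) = 1, so the inverse exists.
Back-substitute for 1:
1 = 1·3 − 1·2
  = −1·74 + 25·3
  = 25·77 − 26·74
  = −26·305 + 103·77
  = 103·382 − 129·305
  = −129·1833 + 619·382
  = 619·4048 − 1367·1833
  = −1367·9929 + 3353·4048
So 4048⁻¹ ≡ 3353 (mod 9929).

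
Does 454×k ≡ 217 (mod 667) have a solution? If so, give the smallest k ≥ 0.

gcd(454, 667) = 1, so a unique solution mod 667 exists.
454⁻¹ ≡ 548 (mod 667).
k ≡ 548×217 ≡ 190 (mod 667).

190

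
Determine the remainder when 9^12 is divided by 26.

1

Compute successive squares:
9^1 ≡ 9 (mod 26)
9^2 ≡ 9^2 = 81 ≡ 3 (mod 26)
9^4 ≡ 3^2 = 9 (mod 26)
9^8 ≡ 9^2 = 81 ≡ 3 (mod 26)
9^12 = 9^8 · 9^4 ≡ 3 · 9 (mod 26).
3 · 9 = 27 ≡ 1 (mod 26).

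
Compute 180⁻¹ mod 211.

211 = 1×180 + 31
180 = 5×31 + 25
31 = 1×25 + 6
25 = 4×6 + 1
6 = 6×1 + 0
gcd(180, 211) = 1, so the inverse exists.
Bézout: 1 = −29×211 + 34×180.
So 180⁻¹ ≡ 34 (mod 211).

34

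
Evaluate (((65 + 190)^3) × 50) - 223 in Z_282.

65 + 190 = 255
(255)^3 ≡ 57 (mod 282)
57 × 50 = 2850 ≡ 30 (mod 282)
30 - 223 = -193 ≡ 89 (mod 282)

89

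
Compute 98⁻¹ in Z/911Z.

By the extended Euclidean algorithm:
911 = 9·98 + 29
98 = 3·29 + 11
29 = 2·11 + 7
11 = 1·7 + 4
7 = 1·4 + 3
4 = 1·3 + 1
3 = 3·1 + 0
gcd(98, 911) = 1, so the inverse exists.
Back-substitute for 1:
1 = 1·4 − 1·3
  = −1·7 + 2·4
  = 2·11 − 3·7
  = −3·29 + 8·11
  = 8·98 − 27·29
  = −27·911 + 251·98
So 98⁻¹ ≡ 251 (mod 911).

251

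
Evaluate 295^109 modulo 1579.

Compute successive squares:
109 in binary is 1101101, i.e. 109 = 64 + 32 + 8 + 4 + 1.
295^1 ≡ 295 (mod 1579)
295^2 ≡ 295^2 = 87025 ≡ 180 (mod 1579)
295^4 ≡ 180^2 = 32400 ≡ 820 (mod 1579)
295^8 ≡ 820^2 = 672400 ≡ 1325 (mod 1579)
295^16 ≡ 1325^2 = 1755625 ≡ 1356 (mod 1579)
295^32 ≡ 1356^2 = 1838736 ≡ 780 (mod 1579)
295^64 ≡ 780^2 = 608400 ≡ 485 (mod 1579)
295^109 = 295^64 * 295^32 * 295^8 * 295^4 * 295^1 ≡ 485 * 780 * 1325 * 820 * 295 (mod 1579).
Accumulate the product:
485 * 780 = 378300 ≡ 919
919 * 1325 = 1217675 ≡ 266
266 * 820 = 218120 ≡ 218
218 * 295 = 64310 ≡ 1150

1150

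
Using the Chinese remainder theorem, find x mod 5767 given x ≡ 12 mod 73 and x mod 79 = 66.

73⁻¹ mod 79: 73*13 ≡ 1 (mod 79), so 73⁻¹ ≡ 13.
x = 12 + 73*((66 − 12)*13 mod 79) = 12 + 73*70 = 5122.

5122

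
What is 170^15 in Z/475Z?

75

15 in binary is 1111, i.e. 15 = 8 + 4 + 2 + 1.
170^1 ≡ 170 (mod 475)
170^2 ≡ 170^2 = 28900 ≡ 400 (mod 475)
170^4 ≡ 400^2 = 160000 ≡ 400 (mod 475)
170^8 ≡ 400^2 = 160000 ≡ 400 (mod 475)
170^15 = 170^8 · 170^4 · 170^2 · 170^1 ≡ 400 · 400 · 400 · 170 (mod 475).
Accumulate the product:
400 · 400 = 160000 ≡ 400
400 · 400 = 160000 ≡ 400
400 · 170 = 68000 ≡ 75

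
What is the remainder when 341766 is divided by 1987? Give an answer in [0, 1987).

2

341766 = 172*1987 + 2, so 341766 ≡ 2 (mod 1987).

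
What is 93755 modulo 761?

152

93755 = 123*761 + 152, so 93755 ≡ 152 (mod 761).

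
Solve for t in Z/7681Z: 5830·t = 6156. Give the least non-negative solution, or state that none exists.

gcd(5830, 7681) = 1, so a unique solution mod 7681 exists.
5830⁻¹ ≡ 2357 (mod 7681).
t ≡ 2357·6156 ≡ 283 (mod 7681).

283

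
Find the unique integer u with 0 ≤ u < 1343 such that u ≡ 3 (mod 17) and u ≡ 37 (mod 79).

17⁻¹ mod 79: 17·14 ≡ 1 (mod 79), so 17⁻¹ ≡ 14.
u = 3 + 17·((37 − 3)·14 mod 79) = 3 + 17·2 = 37.
Check: 37 mod 17 = 3, 37 mod 79 = 37. ✓

37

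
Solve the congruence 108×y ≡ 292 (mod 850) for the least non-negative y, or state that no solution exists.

349

gcd(108, 850) = 2, and 2 | 292, so solutions exist.
Divide through by 2: 54×y = 146 (mod 425).
54⁻¹ ≡ 244 (mod 425).
y ≡ 244×146 ≡ 349 (mod 425).
The smallest non-negative solution is y = 349.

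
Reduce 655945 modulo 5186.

2509

655945 = 126×5186 + 2509, so 655945 ≡ 2509 (mod 5186).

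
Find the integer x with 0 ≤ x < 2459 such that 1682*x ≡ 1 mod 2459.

Run the extended Euclidean algorithm:
2459 = 1*1682 + 777
1682 = 2*777 + 128
777 = 6*128 + 9
128 = 14*9 + 2
9 = 4*2 + 1
2 = 2*1 + 0
gcd(1682, 2459) = 1, so the inverse exists.
Back-substitute for 1:
1 = 1*9 − 4*2
  = −4*128 + 57*9
  = 57*777 − 346*128
  = −346*1682 + 749*777
  = 749*2459 − 1095*1682
So 1682⁻¹ ≡ −1095 ≡ 1364 (mod 2459).

1364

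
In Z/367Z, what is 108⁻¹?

Apply the Euclidean algorithm and back-substitute:
367 = 3·108 + 43
108 = 2·43 + 22
43 = 1·22 + 21
22 = 1·21 + 1
21 = 21·1 + 0
gcd(108, 367) = 1, so the inverse exists.
Back-substitute for 1:
1 = 1·22 − 1·21
  = −1·43 + 2·22
  = 2·108 − 5·43
  = −5·367 + 17·108
So 108⁻¹ ≡ 17 (mod 367).

17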